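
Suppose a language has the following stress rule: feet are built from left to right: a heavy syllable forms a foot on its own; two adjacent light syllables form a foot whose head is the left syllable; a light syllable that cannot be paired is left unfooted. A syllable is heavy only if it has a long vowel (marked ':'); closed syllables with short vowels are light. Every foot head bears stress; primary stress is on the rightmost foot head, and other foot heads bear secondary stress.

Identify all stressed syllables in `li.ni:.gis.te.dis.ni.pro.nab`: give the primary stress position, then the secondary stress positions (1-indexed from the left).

Weights: 1 li L, 2 ni: H, 3 gis L, 4 te L, 5 dis L, 6 ni L, 7 pro L, 8 nab L.
Parse left to right (heavy = foot alone; LL = one foot; stranded L unfooted): li (ˈni:) (ˈgis.te) (ˈdis.ni) (ˈpro.nab).
Foot heads: 2, 3, 5, 7.
Primary stress on the rightmost head = syllable 7.
Secondary stress on 2, 3, 5: li.ˌni:.ˌgis.te.ˌdis.ni.ˈpro.nab.

primary 7, secondary 2, 3, 5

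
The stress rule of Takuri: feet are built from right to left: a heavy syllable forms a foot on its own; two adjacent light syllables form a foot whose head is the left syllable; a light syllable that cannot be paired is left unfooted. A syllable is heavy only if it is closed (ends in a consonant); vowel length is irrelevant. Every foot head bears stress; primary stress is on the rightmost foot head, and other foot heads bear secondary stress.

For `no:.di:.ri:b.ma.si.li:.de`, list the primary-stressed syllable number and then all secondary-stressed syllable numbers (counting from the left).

Weights: 1 no: L, 2 di: L, 3 ri:b H, 4 ma L, 5 si L, 6 li: L, 7 de L.
Parse right to left (heavy = foot alone; LL = one foot; stranded L unfooted): (ˈno:.di:) (ˈri:b) (ˈma.si) (ˈli:.de).
Foot heads: 1, 3, 4, 6.
Primary stress on the rightmost head = syllable 6.
Secondary stress on 1, 3, 4: ˌno:.di:.ˌri:b.ˌma.si.ˈli:.de.

primary 6, secondary 1, 3, 4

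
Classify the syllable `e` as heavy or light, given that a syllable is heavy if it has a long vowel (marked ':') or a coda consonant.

light

`e`: short vowel, open (no coda). Short vowel, open → light.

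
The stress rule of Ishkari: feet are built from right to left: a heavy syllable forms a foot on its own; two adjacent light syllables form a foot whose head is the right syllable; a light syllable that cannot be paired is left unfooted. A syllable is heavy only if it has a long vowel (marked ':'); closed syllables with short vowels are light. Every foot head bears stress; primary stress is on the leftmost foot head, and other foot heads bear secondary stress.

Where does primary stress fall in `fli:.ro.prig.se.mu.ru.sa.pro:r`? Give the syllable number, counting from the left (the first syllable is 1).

1

Weights: 1 fli: H, 2 ro L, 3 prig L, 4 se L, 5 mu L, 6 ru L, 7 sa L, 8 pro:r H.
Parse right to left (heavy = foot alone; LL = one foot; stranded L unfooted): (ˈfli:) (ro.ˈprig) (se.ˈmu) (ru.ˈsa) (ˈpro:r).
Foot heads: 1, 3, 5, 7, 8.
Primary stress on the leftmost head = syllable 1.
Primary stress: syllable 1 → ˈfli:.ro.prig.se.mu.ru.sa.pro:r.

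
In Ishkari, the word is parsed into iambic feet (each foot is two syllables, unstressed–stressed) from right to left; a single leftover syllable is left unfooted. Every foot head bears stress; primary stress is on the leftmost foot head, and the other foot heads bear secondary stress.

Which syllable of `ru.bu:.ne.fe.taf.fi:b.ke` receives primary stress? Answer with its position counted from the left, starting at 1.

3

Parse right to left into iambic (σˈσ) feet: ru (bu:.ˈne) (fe.ˈtaf) (fi:b.ˈke). Syllable 1 is left unfooted.
Foot heads (stressed positions): 3, 5, 7.
End Rule Leftmost: primary stress on the leftmost head = syllable 3.
Primary stress: syllable 3 → ru.bu:.ˈne.fe.taf.fi:b.ke.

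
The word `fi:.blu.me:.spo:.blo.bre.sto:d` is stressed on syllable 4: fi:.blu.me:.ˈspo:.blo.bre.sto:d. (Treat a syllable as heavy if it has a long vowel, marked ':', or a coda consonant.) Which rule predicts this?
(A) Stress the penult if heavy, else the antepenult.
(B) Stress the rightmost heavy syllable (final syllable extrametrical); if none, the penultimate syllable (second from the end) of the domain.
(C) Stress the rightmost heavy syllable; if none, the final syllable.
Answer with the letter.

B

Rule A → syllable 5 (observed: 4).
Rule B → syllable 4 ✓.
Rule C → syllable 7 (observed: 4).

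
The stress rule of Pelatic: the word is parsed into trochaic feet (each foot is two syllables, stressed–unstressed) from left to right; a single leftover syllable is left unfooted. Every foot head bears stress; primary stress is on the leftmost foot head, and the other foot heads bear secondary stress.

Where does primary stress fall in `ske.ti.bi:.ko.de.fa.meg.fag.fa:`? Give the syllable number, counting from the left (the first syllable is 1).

1

Parse left to right into trochaic (ˈσσ) feet: (ˈske.ti) (ˈbi:.ko) (ˈde.fa) (ˈmeg.fag) fa:. Syllable 9 is left unfooted.
Foot heads (stressed positions): 1, 3, 5, 7.
End Rule Leftmost: primary stress on the leftmost head = syllable 1.
Primary stress: syllable 1 → ˈske.ti.bi:.ko.de.fa.meg.fag.fa:.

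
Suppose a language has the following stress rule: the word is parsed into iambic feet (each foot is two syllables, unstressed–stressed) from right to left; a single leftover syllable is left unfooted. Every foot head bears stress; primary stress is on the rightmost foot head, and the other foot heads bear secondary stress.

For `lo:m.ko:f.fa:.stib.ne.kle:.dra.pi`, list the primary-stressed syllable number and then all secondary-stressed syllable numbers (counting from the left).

Parse right to left into iambic (σˈσ) feet: (lo:m.ˈko:f) (fa:.ˈstib) (ne.ˈkle:) (dra.ˈpi).
Foot heads (stressed positions): 2, 4, 6, 8.
End Rule Rightmost: primary stress on the rightmost head = syllable 8.
Secondary stress on 2, 4, 6: lo:m.ˌko:f.fa:.ˌstib.ne.ˌkle:.dra.ˈpi.

primary 8, secondary 2, 4, 6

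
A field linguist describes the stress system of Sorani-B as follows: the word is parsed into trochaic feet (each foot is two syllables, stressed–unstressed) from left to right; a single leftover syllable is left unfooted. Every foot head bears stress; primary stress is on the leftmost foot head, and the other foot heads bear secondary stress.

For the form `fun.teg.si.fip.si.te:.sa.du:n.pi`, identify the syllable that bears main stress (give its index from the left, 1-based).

Parse left to right into trochaic (ˈσσ) feet: (ˈfun.teg) (ˈsi.fip) (ˈsi.te:) (ˈsa.du:n) pi. Syllable 9 is left unfooted.
Foot heads (stressed positions): 1, 3, 5, 7.
End Rule Leftmost: primary stress on the leftmost head = syllable 1.
Primary stress: syllable 1 → ˈfun.teg.si.fip.si.te:.sa.du:n.pi.

1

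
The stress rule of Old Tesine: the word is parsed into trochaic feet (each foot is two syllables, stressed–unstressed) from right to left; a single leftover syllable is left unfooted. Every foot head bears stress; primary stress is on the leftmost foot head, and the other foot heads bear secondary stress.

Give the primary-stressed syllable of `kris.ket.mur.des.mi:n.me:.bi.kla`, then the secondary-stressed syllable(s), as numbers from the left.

Parse right to left into trochaic (ˈσσ) feet: (ˈkris.ket) (ˈmur.des) (ˈmi:n.me:) (ˈbi.kla).
Foot heads (stressed positions): 1, 3, 5, 7.
End Rule Leftmost: primary stress on the leftmost head = syllable 1.
Secondary stress on 3, 5, 7: ˈkris.ket.ˌmur.des.ˌmi:n.me:.ˌbi.kla.

primary 1, secondary 3, 5, 7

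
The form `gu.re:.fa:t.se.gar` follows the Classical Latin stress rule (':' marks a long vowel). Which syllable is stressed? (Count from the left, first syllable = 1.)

Classical Latin: stress the penult if heavy (long vowel or closed), else the antepenult.
Weights: 3 fa:t H, 4 se L, 5 gar H.
The penult (syllable 4, se) is light, so stress falls on the antepenult (syllable 3, fa:t).
Stress on syllable 3: gu.re:.ˈfa:t.se.gar.

3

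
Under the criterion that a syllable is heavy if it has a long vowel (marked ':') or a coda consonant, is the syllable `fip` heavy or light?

heavy

`fip`: short vowel, closed (coda /p/). Closed → heavy.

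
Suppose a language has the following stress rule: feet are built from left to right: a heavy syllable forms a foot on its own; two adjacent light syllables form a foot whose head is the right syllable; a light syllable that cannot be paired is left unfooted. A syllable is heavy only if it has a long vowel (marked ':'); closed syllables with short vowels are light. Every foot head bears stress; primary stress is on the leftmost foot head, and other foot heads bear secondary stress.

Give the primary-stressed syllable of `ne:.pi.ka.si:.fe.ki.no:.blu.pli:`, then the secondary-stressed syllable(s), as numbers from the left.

primary 1, secondary 3, 4, 6, 7, 9

Weights: 1 ne: H, 2 pi L, 3 ka L, 4 si: H, 5 fe L, 6 ki L, 7 no: H, 8 blu L, 9 pli: H.
Parse left to right (heavy = foot alone; LL = one foot; stranded L unfooted): (ˈne:) (pi.ˈka) (ˈsi:) (fe.ˈki) (ˈno:) blu (ˈpli:).
Foot heads: 1, 3, 4, 6, 7, 9.
Primary stress on the leftmost head = syllable 1.
Secondary stress on 3, 4, 6, 7, 9: ˈne:.pi.ˌka.ˌsi:.fe.ˌki.ˌno:.blu.ˌpli:.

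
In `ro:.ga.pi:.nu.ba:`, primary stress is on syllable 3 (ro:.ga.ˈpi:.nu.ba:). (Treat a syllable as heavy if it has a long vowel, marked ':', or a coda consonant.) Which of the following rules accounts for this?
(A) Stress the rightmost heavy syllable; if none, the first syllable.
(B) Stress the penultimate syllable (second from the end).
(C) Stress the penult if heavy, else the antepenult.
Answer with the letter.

Rule A → syllable 5 (observed: 3).
Rule B → syllable 4 (observed: 3).
Rule C → syllable 3 ✓.

C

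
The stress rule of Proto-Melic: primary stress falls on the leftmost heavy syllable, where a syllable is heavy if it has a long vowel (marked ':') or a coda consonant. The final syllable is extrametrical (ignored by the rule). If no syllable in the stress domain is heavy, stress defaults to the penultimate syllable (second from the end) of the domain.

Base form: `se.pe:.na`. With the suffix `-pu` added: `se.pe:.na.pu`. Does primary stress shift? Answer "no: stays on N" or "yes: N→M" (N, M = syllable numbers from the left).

Base `se.pe:.na` (3 syllables):
  The final syllable (3, na) is extrametrical; the stress domain is syllables 1–2.
  Weights: 1 se L, 2 pe: H.
  Heavy syllables in the domain: 2. The leftmost is syllable 2 (pe:).
  → primary stress on syllable 2.
Suffixed `se.pe:.na.pu` (4 syllables):
  The final syllable (4, pu) is extrametrical; the stress domain is syllables 1–3.
  Weights: 1 se L, 2 pe: H, 3 na L.
  Heavy syllables in the domain: 2. The leftmost is syllable 2 (pe:).
  → primary stress on syllable 2.

no: stays on 2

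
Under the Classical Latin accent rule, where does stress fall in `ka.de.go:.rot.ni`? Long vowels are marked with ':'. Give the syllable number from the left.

4

Classical Latin: stress the penult if heavy (long vowel or closed), else the antepenult.
Weights: 3 go: H, 4 rot H, 5 ni L.
The penult (syllable 4, rot) is heavy, so it takes stress.
Stress on syllable 4: ka.de.go:.ˈrot.ni.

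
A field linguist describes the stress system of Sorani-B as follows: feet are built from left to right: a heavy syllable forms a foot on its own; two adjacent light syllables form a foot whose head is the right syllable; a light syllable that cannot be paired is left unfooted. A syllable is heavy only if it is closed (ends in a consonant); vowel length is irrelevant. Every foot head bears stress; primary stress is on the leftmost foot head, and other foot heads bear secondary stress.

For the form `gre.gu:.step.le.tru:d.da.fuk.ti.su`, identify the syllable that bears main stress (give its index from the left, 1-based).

Weights: 1 gre L, 2 gu: L, 3 step H, 4 le L, 5 tru:d H, 6 da L, 7 fuk H, 8 ti L, 9 su L.
Parse left to right (heavy = foot alone; LL = one foot; stranded L unfooted): (gre.ˈgu:) (ˈstep) le (ˈtru:d) da (ˈfuk) (ti.ˈsu).
Foot heads: 2, 3, 5, 7, 9.
Primary stress on the leftmost head = syllable 2.
Primary stress: syllable 2 → gre.ˈgu:.step.le.tru:d.da.fuk.ti.su.

2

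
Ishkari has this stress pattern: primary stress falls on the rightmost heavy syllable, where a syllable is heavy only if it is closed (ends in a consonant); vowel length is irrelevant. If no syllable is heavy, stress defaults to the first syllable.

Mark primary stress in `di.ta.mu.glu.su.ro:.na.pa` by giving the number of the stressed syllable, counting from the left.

Weights: 1 di L, 2 ta L, 3 mu L, 4 glu L, 5 su L, 6 ro: L, 7 na L, 8 pa L.
No heavy syllable in the domain; default to the first syllable = syllable 1.
Primary stress: syllable 1 → ˈdi.ta.mu.glu.su.ro:.na.pa.

1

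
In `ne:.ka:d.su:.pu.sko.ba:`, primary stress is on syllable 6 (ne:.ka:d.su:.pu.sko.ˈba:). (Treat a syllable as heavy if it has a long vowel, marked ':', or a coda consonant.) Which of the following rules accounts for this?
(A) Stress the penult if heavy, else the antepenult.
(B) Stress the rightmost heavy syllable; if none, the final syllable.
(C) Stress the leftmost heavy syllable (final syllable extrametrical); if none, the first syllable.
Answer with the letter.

Rule A → syllable 4 (observed: 6).
Rule B → syllable 6 ✓.
Rule C → syllable 1 (observed: 6).

B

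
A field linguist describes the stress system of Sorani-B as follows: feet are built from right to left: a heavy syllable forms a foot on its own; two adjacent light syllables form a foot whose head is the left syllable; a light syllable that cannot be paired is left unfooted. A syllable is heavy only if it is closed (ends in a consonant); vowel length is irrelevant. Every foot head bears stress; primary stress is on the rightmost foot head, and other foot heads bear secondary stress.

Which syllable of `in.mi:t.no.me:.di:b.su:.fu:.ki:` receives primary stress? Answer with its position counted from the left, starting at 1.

7

Weights: 1 in H, 2 mi:t H, 3 no L, 4 me: L, 5 di:b H, 6 su: L, 7 fu: L, 8 ki: L.
Parse right to left (heavy = foot alone; LL = one foot; stranded L unfooted): (ˈin) (ˈmi:t) (ˈno.me:) (ˈdi:b) su: (ˈfu:.ki:).
Foot heads: 1, 2, 3, 5, 7.
Primary stress on the rightmost head = syllable 7.
Primary stress: syllable 7 → in.mi:t.no.me:.di:b.su:.ˈfu:.ki:.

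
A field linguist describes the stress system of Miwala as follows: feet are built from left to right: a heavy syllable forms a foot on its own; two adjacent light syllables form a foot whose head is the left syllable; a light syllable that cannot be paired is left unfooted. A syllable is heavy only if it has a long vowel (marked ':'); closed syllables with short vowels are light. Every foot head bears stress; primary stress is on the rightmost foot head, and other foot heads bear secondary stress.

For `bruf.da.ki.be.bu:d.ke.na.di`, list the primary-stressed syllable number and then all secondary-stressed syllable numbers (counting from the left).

primary 6, secondary 1, 3, 5

Weights: 1 bruf L, 2 da L, 3 ki L, 4 be L, 5 bu:d H, 6 ke L, 7 na L, 8 di L.
Parse left to right (heavy = foot alone; LL = one foot; stranded L unfooted): (ˈbruf.da) (ˈki.be) (ˈbu:d) (ˈke.na) di.
Foot heads: 1, 3, 5, 6.
Primary stress on the rightmost head = syllable 6.
Secondary stress on 1, 3, 5: ˌbruf.da.ˌki.be.ˌbu:d.ˈke.na.di.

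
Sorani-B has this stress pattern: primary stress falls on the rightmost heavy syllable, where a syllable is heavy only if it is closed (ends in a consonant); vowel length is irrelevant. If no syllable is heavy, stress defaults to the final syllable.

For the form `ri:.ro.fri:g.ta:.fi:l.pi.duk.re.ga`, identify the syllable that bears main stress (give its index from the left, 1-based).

Weights: 1 ri: L, 2 ro L, 3 fri:g H, 4 ta: L, 5 fi:l H, 6 pi L, 7 duk H, 8 re L, 9 ga L.
Heavy syllables in the domain: 3, 5, 7. The rightmost is syllable 7 (duk).
Primary stress: syllable 7 → ri:.ro.fri:g.ta:.fi:l.pi.ˈduk.re.ga.

7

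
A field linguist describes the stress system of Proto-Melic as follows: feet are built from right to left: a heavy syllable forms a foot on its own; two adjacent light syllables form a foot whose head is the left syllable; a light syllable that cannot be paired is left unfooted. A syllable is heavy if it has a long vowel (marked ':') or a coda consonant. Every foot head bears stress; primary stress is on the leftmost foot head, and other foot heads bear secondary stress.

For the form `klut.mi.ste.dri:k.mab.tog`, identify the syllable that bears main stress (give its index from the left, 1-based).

1

Weights: 1 klut H, 2 mi L, 3 ste L, 4 dri:k H, 5 mab H, 6 tog H.
Parse right to left (heavy = foot alone; LL = one foot; stranded L unfooted): (ˈklut) (ˈmi.ste) (ˈdri:k) (ˈmab) (ˈtog).
Foot heads: 1, 2, 4, 5, 6.
Primary stress on the leftmost head = syllable 1.
Primary stress: syllable 1 → ˈklut.mi.ste.dri:k.mab.tog.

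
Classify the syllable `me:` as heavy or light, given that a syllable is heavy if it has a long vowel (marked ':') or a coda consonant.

heavy

`me:`: long vowel, open (no coda). Long vowel → heavy.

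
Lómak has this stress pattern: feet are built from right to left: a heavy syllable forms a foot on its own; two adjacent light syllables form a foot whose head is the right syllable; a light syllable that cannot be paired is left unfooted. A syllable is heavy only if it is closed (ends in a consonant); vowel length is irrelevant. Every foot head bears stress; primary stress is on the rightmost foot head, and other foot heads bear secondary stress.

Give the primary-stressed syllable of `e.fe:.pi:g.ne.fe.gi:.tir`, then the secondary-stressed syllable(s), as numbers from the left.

Weights: 1 e L, 2 fe: L, 3 pi:g H, 4 ne L, 5 fe L, 6 gi: L, 7 tir H.
Parse right to left (heavy = foot alone; LL = one foot; stranded L unfooted): (e.ˈfe:) (ˈpi:g) ne (fe.ˈgi:) (ˈtir).
Foot heads: 2, 3, 6, 7.
Primary stress on the rightmost head = syllable 7.
Secondary stress on 2, 3, 6: e.ˌfe:.ˌpi:g.ne.fe.ˌgi:.ˈtir.

primary 7, secondary 2, 3, 6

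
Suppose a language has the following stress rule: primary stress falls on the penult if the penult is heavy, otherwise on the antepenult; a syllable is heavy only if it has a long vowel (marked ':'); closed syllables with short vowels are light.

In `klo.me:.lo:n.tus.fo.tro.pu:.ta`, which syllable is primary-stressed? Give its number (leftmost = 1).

7

Weights: 6 tro L, 7 pu: H, 8 ta L.
The penult (syllable 7, pu:) is heavy, so it takes stress.
Primary stress: syllable 7 → klo.me:.lo:n.tus.fo.tro.ˈpu:.ta.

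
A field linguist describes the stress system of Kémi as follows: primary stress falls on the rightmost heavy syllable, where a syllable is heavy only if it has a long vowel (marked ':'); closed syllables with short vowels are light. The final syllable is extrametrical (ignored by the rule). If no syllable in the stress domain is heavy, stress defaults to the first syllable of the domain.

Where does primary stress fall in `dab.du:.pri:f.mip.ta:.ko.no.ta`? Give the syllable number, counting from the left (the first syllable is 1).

5

The final syllable (8, ta) is extrametrical; the stress domain is syllables 1–7.
Weights: 1 dab L, 2 du: H, 3 pri:f H, 4 mip L, 5 ta: H, 6 ko L, 7 no L.
Heavy syllables in the domain: 2, 3, 5. The rightmost is syllable 5 (ta:).
Primary stress: syllable 5 → dab.du:.pri:f.mip.ˈta:.ko.no.ta.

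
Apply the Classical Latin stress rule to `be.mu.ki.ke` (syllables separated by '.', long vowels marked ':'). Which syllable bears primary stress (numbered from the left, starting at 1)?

Classical Latin: stress the penult if heavy (long vowel or closed), else the antepenult.
Weights: 2 mu L, 3 ki L, 4 ke L.
The penult (syllable 3, ki) is light, so stress falls on the antepenult (syllable 2, mu).
Stress on syllable 2: be.ˈmu.ki.ke.

2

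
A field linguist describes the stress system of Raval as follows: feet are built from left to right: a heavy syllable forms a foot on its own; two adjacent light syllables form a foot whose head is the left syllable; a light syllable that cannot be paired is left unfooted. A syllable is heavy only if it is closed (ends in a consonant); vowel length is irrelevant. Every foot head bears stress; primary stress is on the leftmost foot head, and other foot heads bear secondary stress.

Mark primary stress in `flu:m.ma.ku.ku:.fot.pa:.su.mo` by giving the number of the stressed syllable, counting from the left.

Weights: 1 flu:m H, 2 ma L, 3 ku L, 4 ku: L, 5 fot H, 6 pa: L, 7 su L, 8 mo L.
Parse left to right (heavy = foot alone; LL = one foot; stranded L unfooted): (ˈflu:m) (ˈma.ku) ku: (ˈfot) (ˈpa:.su) mo.
Foot heads: 1, 2, 5, 6.
Primary stress on the leftmost head = syllable 1.
Primary stress: syllable 1 → ˈflu:m.ma.ku.ku:.fot.pa:.su.mo.

1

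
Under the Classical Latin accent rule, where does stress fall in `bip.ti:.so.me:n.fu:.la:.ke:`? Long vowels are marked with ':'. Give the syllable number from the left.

Classical Latin: stress the penult if heavy (long vowel or closed), else the antepenult.
Weights: 5 fu: H, 6 la: H, 7 ke: H.
The penult (syllable 6, la:) is heavy, so it takes stress.
Stress on syllable 6: bip.ti:.so.me:n.fu:.ˈla:.ke:.

6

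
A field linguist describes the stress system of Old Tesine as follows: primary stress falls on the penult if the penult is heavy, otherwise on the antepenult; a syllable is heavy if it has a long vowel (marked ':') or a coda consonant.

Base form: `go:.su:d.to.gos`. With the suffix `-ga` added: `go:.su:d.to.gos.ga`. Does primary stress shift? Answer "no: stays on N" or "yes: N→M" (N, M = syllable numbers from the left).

Base `go:.su:d.to.gos` (4 syllables):
  Weights: 2 su:d H, 3 to L, 4 gos H.
  The penult (syllable 3, to) is light, so stress falls on the antepenult (syllable 2, su:d).
  → primary stress on syllable 2.
Suffixed `go:.su:d.to.gos.ga` (5 syllables):
  Weights: 3 to L, 4 gos H, 5 ga L.
  The penult (syllable 4, gos) is heavy, so it takes stress.
  → primary stress on syllable 4.

yes: 2→4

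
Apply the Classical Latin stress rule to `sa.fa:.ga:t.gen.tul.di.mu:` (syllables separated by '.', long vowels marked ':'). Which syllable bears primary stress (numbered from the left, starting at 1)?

Classical Latin: stress the penult if heavy (long vowel or closed), else the antepenult.
Weights: 5 tul H, 6 di L, 7 mu: H.
The penult (syllable 6, di) is light, so stress falls on the antepenult (syllable 5, tul).
Stress on syllable 5: sa.fa:.ga:t.gen.ˈtul.di.mu:.

5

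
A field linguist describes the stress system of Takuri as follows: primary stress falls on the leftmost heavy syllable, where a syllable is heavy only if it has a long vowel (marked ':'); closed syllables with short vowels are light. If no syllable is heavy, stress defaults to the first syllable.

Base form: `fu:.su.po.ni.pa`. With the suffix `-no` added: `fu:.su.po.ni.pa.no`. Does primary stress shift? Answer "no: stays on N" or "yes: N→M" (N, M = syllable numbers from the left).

no: stays on 1

Base `fu:.su.po.ni.pa` (5 syllables):
  Weights: 1 fu: H, 2 su L, 3 po L, 4 ni L, 5 pa L.
  Heavy syllables in the domain: 1. The leftmost is syllable 1 (fu:).
  → primary stress on syllable 1.
Suffixed `fu:.su.po.ni.pa.no` (6 syllables):
  Weights: 1 fu: H, 2 su L, 3 po L, 4 ni L, 5 pa L, 6 no L.
  Heavy syllables in the domain: 1. The leftmost is syllable 1 (fu:).
  → primary stress on syllable 1.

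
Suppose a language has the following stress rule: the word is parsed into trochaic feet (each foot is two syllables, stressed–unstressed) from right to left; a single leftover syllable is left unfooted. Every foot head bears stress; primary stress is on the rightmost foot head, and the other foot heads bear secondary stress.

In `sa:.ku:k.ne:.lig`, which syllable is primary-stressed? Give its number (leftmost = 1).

3

Parse right to left into trochaic (ˈσσ) feet: (ˈsa:.ku:k) (ˈne:.lig).
Foot heads (stressed positions): 1, 3.
End Rule Rightmost: primary stress on the rightmost head = syllable 3.
Primary stress: syllable 3 → sa:.ku:k.ˈne:.lig.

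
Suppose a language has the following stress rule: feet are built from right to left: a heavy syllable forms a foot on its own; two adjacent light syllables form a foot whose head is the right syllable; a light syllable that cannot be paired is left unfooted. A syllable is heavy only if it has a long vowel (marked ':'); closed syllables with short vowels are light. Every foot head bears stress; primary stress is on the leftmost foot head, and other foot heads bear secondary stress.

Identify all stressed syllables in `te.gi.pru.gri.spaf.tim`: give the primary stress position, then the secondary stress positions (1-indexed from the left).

Weights: 1 te L, 2 gi L, 3 pru L, 4 gri L, 5 spaf L, 6 tim L.
Parse right to left (heavy = foot alone; LL = one foot; stranded L unfooted): (te.ˈgi) (pru.ˈgri) (spaf.ˈtim).
Foot heads: 2, 4, 6.
Primary stress on the leftmost head = syllable 2.
Secondary stress on 4, 6: te.ˈgi.pru.ˌgri.spaf.ˌtim.

primary 2, secondary 4, 6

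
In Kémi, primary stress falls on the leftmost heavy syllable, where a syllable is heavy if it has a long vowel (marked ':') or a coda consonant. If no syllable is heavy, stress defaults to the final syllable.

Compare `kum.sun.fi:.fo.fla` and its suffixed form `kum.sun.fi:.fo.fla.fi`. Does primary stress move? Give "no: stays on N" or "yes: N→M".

Base `kum.sun.fi:.fo.fla` (5 syllables):
  Weights: 1 kum H, 2 sun H, 3 fi: H, 4 fo L, 5 fla L.
  Heavy syllables in the domain: 1, 2, 3. The leftmost is syllable 1 (kum).
  → primary stress on syllable 1.
Suffixed `kum.sun.fi:.fo.fla.fi` (6 syllables):
  Weights: 1 kum H, 2 sun H, 3 fi: H, 4 fo L, 5 fla L, 6 fi L.
  Heavy syllables in the domain: 1, 2, 3. The leftmost is syllable 1 (kum).
  → primary stress on syllable 1.

no: stays on 1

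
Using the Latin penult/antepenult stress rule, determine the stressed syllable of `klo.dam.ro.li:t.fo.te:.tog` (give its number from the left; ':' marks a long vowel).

Classical Latin: stress the penult if heavy (long vowel or closed), else the antepenult.
Weights: 5 fo L, 6 te: H, 7 tog H.
The penult (syllable 6, te:) is heavy, so it takes stress.
Stress on syllable 6: klo.dam.ro.li:t.fo.ˈte:.tog.

6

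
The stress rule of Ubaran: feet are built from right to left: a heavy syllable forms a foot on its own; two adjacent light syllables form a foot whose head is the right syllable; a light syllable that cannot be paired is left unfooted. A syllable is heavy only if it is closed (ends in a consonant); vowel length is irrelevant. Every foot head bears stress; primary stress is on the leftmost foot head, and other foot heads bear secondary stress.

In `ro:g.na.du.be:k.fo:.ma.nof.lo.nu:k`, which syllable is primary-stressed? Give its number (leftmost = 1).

Weights: 1 ro:g H, 2 na L, 3 du L, 4 be:k H, 5 fo: L, 6 ma L, 7 nof H, 8 lo L, 9 nu:k H.
Parse right to left (heavy = foot alone; LL = one foot; stranded L unfooted): (ˈro:g) (na.ˈdu) (ˈbe:k) (fo:.ˈma) (ˈnof) lo (ˈnu:k).
Foot heads: 1, 3, 4, 6, 7, 9.
Primary stress on the leftmost head = syllable 1.
Primary stress: syllable 1 → ˈro:g.na.du.be:k.fo:.ma.nof.lo.nu:k.

1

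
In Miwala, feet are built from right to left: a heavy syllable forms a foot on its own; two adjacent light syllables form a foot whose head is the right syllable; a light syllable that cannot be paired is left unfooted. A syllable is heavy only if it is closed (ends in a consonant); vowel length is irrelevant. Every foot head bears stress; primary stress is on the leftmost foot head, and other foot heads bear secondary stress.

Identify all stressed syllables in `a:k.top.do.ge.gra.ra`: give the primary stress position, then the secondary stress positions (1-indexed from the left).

primary 1, secondary 2, 4, 6

Weights: 1 a:k H, 2 top H, 3 do L, 4 ge L, 5 gra L, 6 ra L.
Parse right to left (heavy = foot alone; LL = one foot; stranded L unfooted): (ˈa:k) (ˈtop) (do.ˈge) (gra.ˈra).
Foot heads: 1, 2, 4, 6.
Primary stress on the leftmost head = syllable 1.
Secondary stress on 2, 4, 6: ˈa:k.ˌtop.do.ˌge.gra.ˌra.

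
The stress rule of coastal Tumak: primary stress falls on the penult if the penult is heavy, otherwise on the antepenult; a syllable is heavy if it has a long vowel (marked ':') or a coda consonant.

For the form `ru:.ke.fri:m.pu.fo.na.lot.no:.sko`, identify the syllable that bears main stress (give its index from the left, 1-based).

Weights: 7 lot H, 8 no: H, 9 sko L.
The penult (syllable 8, no:) is heavy, so it takes stress.
Primary stress: syllable 8 → ru:.ke.fri:m.pu.fo.na.lot.ˈno:.sko.

8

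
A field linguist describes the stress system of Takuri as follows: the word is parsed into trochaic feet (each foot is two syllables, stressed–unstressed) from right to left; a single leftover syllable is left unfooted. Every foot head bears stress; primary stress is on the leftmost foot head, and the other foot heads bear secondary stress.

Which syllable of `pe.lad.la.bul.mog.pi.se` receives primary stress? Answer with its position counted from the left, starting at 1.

Parse right to left into trochaic (ˈσσ) feet: pe (ˈlad.la) (ˈbul.mog) (ˈpi.se). Syllable 1 is left unfooted.
Foot heads (stressed positions): 2, 4, 6.
End Rule Leftmost: primary stress on the leftmost head = syllable 2.
Primary stress: syllable 2 → pe.ˈlad.la.bul.mog.pi.se.

2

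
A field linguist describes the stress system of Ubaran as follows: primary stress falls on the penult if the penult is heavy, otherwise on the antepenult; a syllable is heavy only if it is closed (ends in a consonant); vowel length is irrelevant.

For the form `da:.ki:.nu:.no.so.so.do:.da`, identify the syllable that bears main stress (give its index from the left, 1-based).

Weights: 6 so L, 7 do: L, 8 da L.
The penult (syllable 7, do:) is light, so stress falls on the antepenult (syllable 6, so).
Primary stress: syllable 6 → da:.ki:.nu:.no.so.ˈso.do:.da.

6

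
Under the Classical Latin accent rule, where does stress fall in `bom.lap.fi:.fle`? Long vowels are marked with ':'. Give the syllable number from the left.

Classical Latin: stress the penult if heavy (long vowel or closed), else the antepenult.
Weights: 2 lap H, 3 fi: H, 4 fle L.
The penult (syllable 3, fi:) is heavy, so it takes stress.
Stress on syllable 3: bom.lap.ˈfi:.fle.

3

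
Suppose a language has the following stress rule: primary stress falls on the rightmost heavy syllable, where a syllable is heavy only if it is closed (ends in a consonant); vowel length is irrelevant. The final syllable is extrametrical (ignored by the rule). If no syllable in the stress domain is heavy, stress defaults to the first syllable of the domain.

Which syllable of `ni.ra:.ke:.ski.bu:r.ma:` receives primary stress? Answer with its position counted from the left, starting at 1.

5

The final syllable (6, ma:) is extrametrical; the stress domain is syllables 1–5.
Weights: 1 ni L, 2 ra: L, 3 ke: L, 4 ski L, 5 bu:r H.
Heavy syllables in the domain: 5. The rightmost is syllable 5 (bu:r).
Primary stress: syllable 5 → ni.ra:.ke:.ski.ˈbu:r.ma:.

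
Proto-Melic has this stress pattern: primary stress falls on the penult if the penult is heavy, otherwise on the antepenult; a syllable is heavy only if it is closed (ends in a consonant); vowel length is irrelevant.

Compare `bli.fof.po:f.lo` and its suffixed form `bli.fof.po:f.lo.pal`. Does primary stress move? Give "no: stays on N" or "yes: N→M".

Base `bli.fof.po:f.lo` (4 syllables):
  Weights: 2 fof H, 3 po:f H, 4 lo L.
  The penult (syllable 3, po:f) is heavy, so it takes stress.
  → primary stress on syllable 3.
Suffixed `bli.fof.po:f.lo.pal` (5 syllables):
  Weights: 3 po:f H, 4 lo L, 5 pal H.
  The penult (syllable 4, lo) is light, so stress falls on the antepenult (syllable 3, po:f).
  → primary stress on syllable 3.

no: stays on 3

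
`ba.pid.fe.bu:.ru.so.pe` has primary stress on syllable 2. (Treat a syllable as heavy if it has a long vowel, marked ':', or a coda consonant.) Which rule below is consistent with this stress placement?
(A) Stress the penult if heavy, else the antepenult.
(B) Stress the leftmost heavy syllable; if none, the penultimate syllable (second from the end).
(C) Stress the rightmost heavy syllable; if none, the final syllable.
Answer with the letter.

Rule A → syllable 5 (observed: 2).
Rule B → syllable 2 ✓.
Rule C → syllable 4 (observed: 2).

B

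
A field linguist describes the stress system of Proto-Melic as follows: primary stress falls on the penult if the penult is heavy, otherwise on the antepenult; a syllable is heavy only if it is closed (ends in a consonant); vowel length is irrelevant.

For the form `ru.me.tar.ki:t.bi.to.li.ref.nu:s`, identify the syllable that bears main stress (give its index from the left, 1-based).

Weights: 7 li L, 8 ref H, 9 nu:s H.
The penult (syllable 8, ref) is heavy, so it takes stress.
Primary stress: syllable 8 → ru.me.tar.ki:t.bi.to.li.ˈref.nu:s.

8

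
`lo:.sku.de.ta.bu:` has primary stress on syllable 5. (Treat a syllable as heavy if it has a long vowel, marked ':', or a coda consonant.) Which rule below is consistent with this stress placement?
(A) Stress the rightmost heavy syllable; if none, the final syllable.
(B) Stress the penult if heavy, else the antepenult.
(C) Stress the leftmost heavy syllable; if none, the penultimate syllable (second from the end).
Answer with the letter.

Rule A → syllable 5 ✓.
Rule B → syllable 3 (observed: 5).
Rule C → syllable 1 (observed: 5).

A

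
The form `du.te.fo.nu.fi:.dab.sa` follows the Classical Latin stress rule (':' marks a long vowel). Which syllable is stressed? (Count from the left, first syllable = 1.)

6

Classical Latin: stress the penult if heavy (long vowel or closed), else the antepenult.
Weights: 5 fi: H, 6 dab H, 7 sa L.
The penult (syllable 6, dab) is heavy, so it takes stress.
Stress on syllable 6: du.te.fo.nu.fi:.ˈdab.sa.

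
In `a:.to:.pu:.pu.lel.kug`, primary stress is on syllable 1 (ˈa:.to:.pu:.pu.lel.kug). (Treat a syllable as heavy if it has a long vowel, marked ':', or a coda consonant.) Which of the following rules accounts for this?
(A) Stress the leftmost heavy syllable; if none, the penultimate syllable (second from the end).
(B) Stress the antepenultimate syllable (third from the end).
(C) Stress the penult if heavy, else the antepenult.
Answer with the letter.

Rule A → syllable 1 ✓.
Rule B → syllable 4 (observed: 1).
Rule C → syllable 5 (observed: 1).

A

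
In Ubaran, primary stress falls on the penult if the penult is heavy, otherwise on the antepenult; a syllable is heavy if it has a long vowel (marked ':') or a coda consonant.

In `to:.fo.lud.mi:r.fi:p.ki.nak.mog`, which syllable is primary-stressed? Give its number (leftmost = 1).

Weights: 6 ki L, 7 nak H, 8 mog H.
The penult (syllable 7, nak) is heavy, so it takes stress.
Primary stress: syllable 7 → to:.fo.lud.mi:r.fi:p.ki.ˈnak.mog.

7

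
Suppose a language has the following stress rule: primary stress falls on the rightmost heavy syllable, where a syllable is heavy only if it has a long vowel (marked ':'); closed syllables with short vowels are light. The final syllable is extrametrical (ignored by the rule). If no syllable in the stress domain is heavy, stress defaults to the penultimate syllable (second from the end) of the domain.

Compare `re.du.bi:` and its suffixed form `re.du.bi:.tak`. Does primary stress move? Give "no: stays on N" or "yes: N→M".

yes: 1→3

Base `re.du.bi:` (3 syllables):
  The final syllable (3, bi:) is extrametrical; the stress domain is syllables 1–2.
  Weights: 1 re L, 2 du L.
  No heavy syllable in the domain; default to the penultimate syllable (second from the end) of the domain = syllable 1.
  → primary stress on syllable 1.
Suffixed `re.du.bi:.tak` (4 syllables):
  The final syllable (4, tak) is extrametrical; the stress domain is syllables 1–3.
  Weights: 1 re L, 2 du L, 3 bi: H.
  Heavy syllables in the domain: 3. The rightmost is syllable 3 (bi:).
  → primary stress on syllable 3.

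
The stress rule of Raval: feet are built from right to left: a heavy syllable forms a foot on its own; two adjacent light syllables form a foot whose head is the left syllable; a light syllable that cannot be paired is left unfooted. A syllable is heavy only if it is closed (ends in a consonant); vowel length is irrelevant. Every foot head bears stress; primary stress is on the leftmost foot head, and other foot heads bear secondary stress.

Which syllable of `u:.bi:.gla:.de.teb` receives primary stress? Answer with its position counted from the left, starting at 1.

Weights: 1 u: L, 2 bi: L, 3 gla: L, 4 de L, 5 teb H.
Parse right to left (heavy = foot alone; LL = one foot; stranded L unfooted): (ˈu:.bi:) (ˈgla:.de) (ˈteb).
Foot heads: 1, 3, 5.
Primary stress on the leftmost head = syllable 1.
Primary stress: syllable 1 → ˈu:.bi:.gla:.de.teb.

1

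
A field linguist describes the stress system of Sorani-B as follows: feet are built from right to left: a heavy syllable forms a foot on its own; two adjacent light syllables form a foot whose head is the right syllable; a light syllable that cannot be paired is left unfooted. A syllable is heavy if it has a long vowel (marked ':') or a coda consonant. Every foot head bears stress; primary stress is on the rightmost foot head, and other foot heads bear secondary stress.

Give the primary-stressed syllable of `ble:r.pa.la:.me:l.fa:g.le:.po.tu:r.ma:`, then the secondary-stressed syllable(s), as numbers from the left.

Weights: 1 ble:r H, 2 pa L, 3 la: H, 4 me:l H, 5 fa:g H, 6 le: H, 7 po L, 8 tu:r H, 9 ma: H.
Parse right to left (heavy = foot alone; LL = one foot; stranded L unfooted): (ˈble:r) pa (ˈla:) (ˈme:l) (ˈfa:g) (ˈle:) po (ˈtu:r) (ˈma:).
Foot heads: 1, 3, 4, 5, 6, 8, 9.
Primary stress on the rightmost head = syllable 9.
Secondary stress on 1, 3, 4, 5, 6, 8: ˌble:r.pa.ˌla:.ˌme:l.ˌfa:g.ˌle:.po.ˌtu:r.ˈma:.

primary 9, secondary 1, 3, 4, 5, 6, 8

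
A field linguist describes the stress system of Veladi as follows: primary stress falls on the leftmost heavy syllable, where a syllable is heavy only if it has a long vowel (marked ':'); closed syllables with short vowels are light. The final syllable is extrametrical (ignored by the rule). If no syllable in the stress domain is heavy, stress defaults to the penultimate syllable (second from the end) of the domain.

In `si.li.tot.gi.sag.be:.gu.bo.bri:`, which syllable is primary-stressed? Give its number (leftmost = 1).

6

The final syllable (9, bri:) is extrametrical; the stress domain is syllables 1–8.
Weights: 1 si L, 2 li L, 3 tot L, 4 gi L, 5 sag L, 6 be: H, 7 gu L, 8 bo L.
Heavy syllables in the domain: 6. The leftmost is syllable 6 (be:).
Primary stress: syllable 6 → si.li.tot.gi.sag.ˈbe:.gu.bo.bri:.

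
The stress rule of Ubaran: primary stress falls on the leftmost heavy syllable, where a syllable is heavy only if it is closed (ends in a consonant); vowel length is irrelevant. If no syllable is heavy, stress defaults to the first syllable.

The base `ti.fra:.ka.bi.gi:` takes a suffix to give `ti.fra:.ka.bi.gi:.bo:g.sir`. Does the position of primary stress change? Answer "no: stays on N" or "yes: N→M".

Base `ti.fra:.ka.bi.gi:` (5 syllables):
  Weights: 1 ti L, 2 fra: L, 3 ka L, 4 bi L, 5 gi: L.
  No heavy syllable in the domain; default to the first syllable = syllable 1.
  → primary stress on syllable 1.
Suffixed `ti.fra:.ka.bi.gi:.bo:g.sir` (7 syllables):
  Weights: 1 ti L, 2 fra: L, 3 ka L, 4 bi L, 5 gi: L, 6 bo:g H, 7 sir H.
  Heavy syllables in the domain: 6, 7. The leftmost is syllable 6 (bo:g).
  → primary stress on syllable 6.

yes: 1→6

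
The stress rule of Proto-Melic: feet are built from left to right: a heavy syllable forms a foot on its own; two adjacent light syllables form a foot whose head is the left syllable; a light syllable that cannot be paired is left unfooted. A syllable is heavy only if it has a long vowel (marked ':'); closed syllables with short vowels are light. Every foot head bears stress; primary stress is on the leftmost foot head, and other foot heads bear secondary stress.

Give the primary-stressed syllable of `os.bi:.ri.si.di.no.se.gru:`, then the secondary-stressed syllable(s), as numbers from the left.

Weights: 1 os L, 2 bi: H, 3 ri L, 4 si L, 5 di L, 6 no L, 7 se L, 8 gru: H.
Parse left to right (heavy = foot alone; LL = one foot; stranded L unfooted): os (ˈbi:) (ˈri.si) (ˈdi.no) se (ˈgru:).
Foot heads: 2, 3, 5, 8.
Primary stress on the leftmost head = syllable 2.
Secondary stress on 3, 5, 8: os.ˈbi:.ˌri.si.ˌdi.no.se.ˌgru:.

primary 2, secondary 3, 5, 8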